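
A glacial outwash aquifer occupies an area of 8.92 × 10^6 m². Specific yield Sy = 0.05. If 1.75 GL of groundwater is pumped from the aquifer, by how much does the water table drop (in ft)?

Δh ≈ 12.9 ft

ΔV = 1.75 GL = 1.75 × 10^6 m³
Δh = ΔV / (Sy × A) = 1.75 × 10^6 m³ / (0.05 × 8.92 × 10^6 m²) = 3.924 m
Δh = 3.924 m = 12.87 ft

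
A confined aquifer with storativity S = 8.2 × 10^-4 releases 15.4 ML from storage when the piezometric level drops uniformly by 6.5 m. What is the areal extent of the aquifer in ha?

A ≈ 289 ha

ΔV = 15.4 ML = 15400 m³
A = ΔV / (S × Δh) = 15400 / (8.2 × 10^-4 × 6.5) = 2.889 × 10^6 m²
A = 2.889 × 10^6 m² = 288.9 ha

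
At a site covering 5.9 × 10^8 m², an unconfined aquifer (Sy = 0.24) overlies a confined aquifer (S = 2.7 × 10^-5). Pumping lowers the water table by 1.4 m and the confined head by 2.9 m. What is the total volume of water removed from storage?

ΔV ≈ 1.98 × 10^8 m³

Unconfined: ΔV_u = Sy × A × Δh_u = 0.24 × 5.9 × 10^8 × 1.4 = 1.982 × 10^8 m³
Confined: ΔV_c = S × A × Δh_c = 2.7 × 10^-5 × 5.9 × 10^8 × 2.9 = 46200 m³
Total ΔV = 1.982 × 10^8 + 46200 = 1.983 × 10^8 m³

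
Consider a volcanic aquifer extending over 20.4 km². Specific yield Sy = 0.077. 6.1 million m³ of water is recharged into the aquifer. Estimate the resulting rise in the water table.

Δh ≈ 3.88 m

A = 20.4 km² = 2.04 × 10^7 m²
ΔV = 6.1 million m³ = 6.1 × 10^6 m³
Δh = ΔV / (Sy × A) = 6.1 × 10^6 m³ / (0.077 × 2.04 × 10^7 m²) = 3.883 m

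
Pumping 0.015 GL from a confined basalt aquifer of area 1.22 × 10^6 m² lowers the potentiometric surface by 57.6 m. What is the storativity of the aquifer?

S ≈ 2.1 × 10^-4

ΔV = 0.015 GL = 15000 m³
S = ΔV / (A × Δh) = 15000 m³ / (1.22 × 10^6 m² × 57.6 m) = 2.135 × 10^-4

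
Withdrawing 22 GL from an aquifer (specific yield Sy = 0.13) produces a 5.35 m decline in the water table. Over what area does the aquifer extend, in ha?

ΔV = 22 GL = 2.2 × 10^7 m³
A = ΔV / (Sy × Δh) = 2.2 × 10^7 / (0.13 × 5.35) = 3.163 × 10^7 m²
A = 3.163 × 10^7 m² = 3163 ha

A ≈ 3160 ha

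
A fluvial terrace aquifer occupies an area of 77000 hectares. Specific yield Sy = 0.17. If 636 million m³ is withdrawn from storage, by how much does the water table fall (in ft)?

Δh ≈ 15.9 ft

A = 77000 hectares = 7.7 × 10^8 m²
ΔV = 636 million m³ = 6.36 × 10^8 m³
Δh = ΔV / (Sy × A) = 6.36 × 10^8 m³ / (0.17 × 7.7 × 10^8 m²) = 4.859 m
Δh = 4.859 m = 15.94 ft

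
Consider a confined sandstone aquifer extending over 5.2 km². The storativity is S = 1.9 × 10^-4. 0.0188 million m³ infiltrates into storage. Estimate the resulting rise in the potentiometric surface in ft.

A = 5.2 km² = 5.2 × 10^6 m²
ΔV = 0.0188 million m³ = 18800 m³
Δh = ΔV / (S × A) = 18800 m³ / (1.9 × 10^-4 × 5.2 × 10^6 m²) = 19.03 m
Δh = 19.03 m = 62.43 ft

Δh ≈ 62.4 ft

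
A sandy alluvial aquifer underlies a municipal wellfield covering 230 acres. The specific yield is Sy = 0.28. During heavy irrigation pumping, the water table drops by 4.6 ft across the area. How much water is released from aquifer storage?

A = 230 acres = 9.308 × 10^5 m²
Δh = 4.6 ft = 1.402 m
ΔV = Sy × A × Δh = 0.28 × 9.308 × 10^5 m² × 1.402 m = 3.654 × 10^5 m³

ΔV ≈ 3.65 × 10^5 m³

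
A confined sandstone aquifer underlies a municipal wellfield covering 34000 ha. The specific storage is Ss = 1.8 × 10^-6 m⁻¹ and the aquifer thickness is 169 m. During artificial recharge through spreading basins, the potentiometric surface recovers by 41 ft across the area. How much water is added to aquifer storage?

ΔV ≈ 1.29 × 10^6 m³

S = Ss × b = 1.8 × 10^-6 m⁻¹ × 169 m = 3.042 × 10^-4
A = 34000 ha = 3.4 × 10^8 m²
Δh = 41 ft = 12.5 m
ΔV = S × A × Δh = 3.042 × 10^-4 × 3.4 × 10^8 m² × 12.5 m = 1.293 × 10^6 m³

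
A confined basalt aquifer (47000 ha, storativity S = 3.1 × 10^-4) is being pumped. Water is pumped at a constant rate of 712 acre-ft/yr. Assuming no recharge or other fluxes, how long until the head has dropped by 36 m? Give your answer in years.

A = 47000 ha = 4.7 × 10^8 m²
ΔV = S × A × Δh = 3.1 × 10^-4 × 4.7 × 10^8 × 36 = 5.245 × 10^6 m³
Q = 712 acre-ft/yr = 2406 m³/d
t = ΔV / Q = 5.245 × 10^6 m³ / 2406 m³/d = 2180 d
t = 2180 d ≈ 5.972 years

t ≈ 5.97 years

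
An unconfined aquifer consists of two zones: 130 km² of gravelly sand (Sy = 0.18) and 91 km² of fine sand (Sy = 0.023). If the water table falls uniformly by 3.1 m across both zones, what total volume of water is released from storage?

ΔV ≈ 7.9 × 10^7 m³

A₁ = 130 km² = 1.3 × 10^8 m²; A₂ = 91 km² = 9.1 × 10^7 m²
ΔV₁ = 0.18 × 1.3 × 10^8 × 3.1 = 7.254 × 10^7 m³
ΔV₂ = 0.023 × 9.1 × 10^7 × 3.1 = 6.488 × 10^6 m³
ΔV = ΔV₁ + ΔV₂ = 7.903 × 10^7 m³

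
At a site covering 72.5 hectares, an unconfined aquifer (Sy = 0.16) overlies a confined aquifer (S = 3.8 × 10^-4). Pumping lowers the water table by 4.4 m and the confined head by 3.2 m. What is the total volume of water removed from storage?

A = 72.5 hectares = 7.25 × 10^5 m²
Unconfined: ΔV_u = Sy × A × Δh_u = 0.16 × 7.25 × 10^5 × 4.4 = 5.104 × 10^5 m³
Confined: ΔV_c = S × A × Δh_c = 3.8 × 10^-4 × 7.25 × 10^5 × 3.2 = 881.6 m³
Total ΔV = 5.104 × 10^5 + 881.6 = 5.113 × 10^5 m³

ΔV ≈ 5.11 × 10^5 m³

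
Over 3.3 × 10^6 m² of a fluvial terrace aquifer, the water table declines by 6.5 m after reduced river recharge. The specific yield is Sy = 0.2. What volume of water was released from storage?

ΔV = Sy × A × Δh = 0.2 × 3.3 × 10^6 m² × 6.5 m = 4.29 × 10^6 m³

ΔV ≈ 4.29 × 10^6 m³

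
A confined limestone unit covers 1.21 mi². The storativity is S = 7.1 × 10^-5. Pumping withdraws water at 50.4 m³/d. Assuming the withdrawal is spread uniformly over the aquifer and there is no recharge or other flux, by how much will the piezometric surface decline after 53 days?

Δh ≈ 12 m

A = 1.21 mi² = 3.134 × 10^6 m²
ΔV = Q × t = 50.4 m³/d × 53 d = 2671 m³
Δh = ΔV / (S × A) = 2671 / (7.1 × 10^-5 × 3.134 × 10^6) = 12.01 m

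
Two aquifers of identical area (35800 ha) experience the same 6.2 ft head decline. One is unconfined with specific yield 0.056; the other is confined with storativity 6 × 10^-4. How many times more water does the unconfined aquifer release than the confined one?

A = 35800 ha = 3.58 × 10^8 m²
Δh = 6.2 ft = 1.89 m
Unconfined: ΔV_u = Sy × A × Δh = 0.056 × 3.58 × 10^8 × 1.89 = 3.789 × 10^7 m³
Confined: ΔV_c = S × A × Δh = 6 × 10^-4 × 3.58 × 10^8 × 1.89 = 4.059 × 10^5 m³
Ratio = ΔV_u / ΔV_c = Sy / S = 0.056 / 6 × 10^-4 = 93.33

ΔV_u / ΔV_c ≈ 93.3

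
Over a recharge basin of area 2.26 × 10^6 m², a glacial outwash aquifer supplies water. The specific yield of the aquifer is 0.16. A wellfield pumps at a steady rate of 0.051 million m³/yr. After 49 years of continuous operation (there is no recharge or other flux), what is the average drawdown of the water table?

Δh ≈ 6.91 m

Q = 0.051 million m³/yr = 139.7 m³/d
t = 49 years = 17880 d
ΔV = Q × t = 139.7 m³/d × 17880 d = 2.499 × 10^6 m³
Δh = ΔV / (Sy × A) = 2.499 × 10^6 / (0.16 × 2.26 × 10^6) = 6.911 m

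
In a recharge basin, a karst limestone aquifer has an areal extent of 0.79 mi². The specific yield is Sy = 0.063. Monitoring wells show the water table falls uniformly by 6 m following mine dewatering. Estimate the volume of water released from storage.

ΔV ≈ 7.73 × 10^5 m³

A = 0.79 mi² = 2.046 × 10^6 m²
ΔV = Sy × A × Δh = 0.063 × 2.046 × 10^6 m² × 6 m = 7.734 × 10^5 m³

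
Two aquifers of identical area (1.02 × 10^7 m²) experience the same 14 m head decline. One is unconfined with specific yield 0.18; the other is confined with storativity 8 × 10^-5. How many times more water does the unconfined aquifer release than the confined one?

ΔV_u / ΔV_c ≈ 2250

Unconfined: ΔV_u = Sy × A × Δh = 0.18 × 1.02 × 10^7 × 14 = 2.57 × 10^7 m³
Confined: ΔV_c = S × A × Δh = 8 × 10^-5 × 1.02 × 10^7 × 14 = 11420 m³
Ratio = ΔV_u / ΔV_c = Sy / S = 0.18 / 8 × 10^-5 = 2250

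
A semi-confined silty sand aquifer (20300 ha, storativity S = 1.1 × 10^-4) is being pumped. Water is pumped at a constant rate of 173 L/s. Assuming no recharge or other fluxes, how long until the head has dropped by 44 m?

t ≈ 65.7 days

A = 20300 ha = 2.03 × 10^8 m²
ΔV = S × A × Δh = 1.1 × 10^-4 × 2.03 × 10^8 × 44 = 9.825 × 10^5 m³
Q = 173 L/s = 14950 m³/d
t = ΔV / Q = 9.825 × 10^5 m³ / 14950 m³/d = 65.73 d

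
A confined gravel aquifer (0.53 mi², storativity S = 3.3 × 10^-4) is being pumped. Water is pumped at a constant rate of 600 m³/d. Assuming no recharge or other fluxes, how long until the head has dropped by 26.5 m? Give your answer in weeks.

t ≈ 2.86 weeks

A = 0.53 mi² = 1.373 × 10^6 m²
ΔV = S × A × Δh = 3.3 × 10^-4 × 1.373 × 10^6 × 26.5 = 12000 m³
t = ΔV / Q = 12000 m³ / 600 m³/d = 20.01 d
t = 20.01 d ≈ 2.858 weeks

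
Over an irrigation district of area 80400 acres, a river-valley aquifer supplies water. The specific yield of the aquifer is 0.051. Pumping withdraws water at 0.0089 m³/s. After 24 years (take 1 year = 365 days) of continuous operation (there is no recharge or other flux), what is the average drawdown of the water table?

Δh ≈ 0.406 m

A = 80400 acres = 3.254 × 10^8 m²
Q = 0.0089 m³/s = 769 m³/d
t = 24 years = 8760 d
ΔV = Q × t = 769 m³/d × 8760 d = 6.736 × 10^6 m³
Δh = ΔV / (Sy × A) = 6.736 × 10^6 / (0.051 × 3.254 × 10^8) = 0.4059 m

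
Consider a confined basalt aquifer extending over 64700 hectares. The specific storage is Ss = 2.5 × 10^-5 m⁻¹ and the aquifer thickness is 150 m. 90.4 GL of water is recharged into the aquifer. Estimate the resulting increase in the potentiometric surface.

Δh ≈ 37.3 m

S = Ss × b = 2.5 × 10^-5 m⁻¹ × 150 m = 3.75 × 10^-3
A = 64700 hectares = 6.47 × 10^8 m²
ΔV = 90.4 GL = 9.04 × 10^7 m³
Δh = ΔV / (S × A) = 9.04 × 10^7 m³ / (0.00375 × 6.47 × 10^8 m²) = 37.26 m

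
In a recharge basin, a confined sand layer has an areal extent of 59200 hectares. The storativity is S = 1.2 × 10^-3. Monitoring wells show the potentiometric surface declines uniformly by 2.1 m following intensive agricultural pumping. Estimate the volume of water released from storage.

ΔV ≈ 1.49 × 10^6 m³

A = 59200 hectares = 5.92 × 10^8 m²
ΔV = S × A × Δh = 0.0012 × 5.92 × 10^8 m² × 2.1 m = 1.492 × 10^6 m³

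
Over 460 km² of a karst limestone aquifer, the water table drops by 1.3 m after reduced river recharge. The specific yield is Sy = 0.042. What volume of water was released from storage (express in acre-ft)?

A = 460 km² = 4.6 × 10^8 m²
ΔV = Sy × A × Δh = 0.042 × 4.6 × 10^8 m² × 1.3 m = 2.512 × 10^7 m³
ΔV = 2.512 × 10^7 m³ = 20360 acre-ft

ΔV ≈ 20400 acre-ft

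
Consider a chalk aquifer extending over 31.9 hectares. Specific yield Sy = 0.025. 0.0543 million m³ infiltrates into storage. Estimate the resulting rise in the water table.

Δh ≈ 6.81 m

A = 31.9 hectares = 3.19 × 10^5 m²
ΔV = 0.0543 million m³ = 54300 m³
Δh = ΔV / (Sy × A) = 54300 m³ / (0.025 × 3.19 × 10^5 m²) = 6.809 m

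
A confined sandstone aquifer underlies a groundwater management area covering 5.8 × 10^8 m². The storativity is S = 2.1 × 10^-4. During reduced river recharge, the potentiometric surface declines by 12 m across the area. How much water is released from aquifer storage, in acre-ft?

ΔV ≈ 1180 acre-ft

ΔV = S × A × Δh = 2.1 × 10^-4 × 5.8 × 10^8 m² × 12 m = 1.462 × 10^6 m³
ΔV = 1.462 × 10^6 m³ = 1185 acre-ft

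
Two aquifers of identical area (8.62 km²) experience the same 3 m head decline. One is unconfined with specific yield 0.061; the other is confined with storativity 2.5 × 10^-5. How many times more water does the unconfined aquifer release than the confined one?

ΔV_u / ΔV_c ≈ 2440

A = 8.62 km² = 8.62 × 10^6 m²
Unconfined: ΔV_u = Sy × A × Δh = 0.061 × 8.62 × 10^6 × 3 = 1.577 × 10^6 m³
Confined: ΔV_c = S × A × Δh = 2.5 × 10^-5 × 8.62 × 10^6 × 3 = 646.5 m³
Ratio = ΔV_u / ΔV_c = Sy / S = 0.061 / 2.5 × 10^-5 = 2440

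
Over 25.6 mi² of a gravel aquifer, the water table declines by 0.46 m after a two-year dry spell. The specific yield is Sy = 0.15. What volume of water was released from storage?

ΔV ≈ 4.57 × 10^6 m³

A = 25.6 mi² = 6.63 × 10^7 m²
ΔV = Sy × A × Δh = 0.15 × 6.63 × 10^7 m² × 0.46 m = 4.575 × 10^6 m³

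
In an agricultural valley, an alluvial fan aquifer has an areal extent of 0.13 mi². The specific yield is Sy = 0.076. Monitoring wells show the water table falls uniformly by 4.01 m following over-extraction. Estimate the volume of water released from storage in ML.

ΔV ≈ 103 ML

A = 0.13 mi² = 3.367 × 10^5 m²
ΔV = Sy × A × Δh = 0.076 × 3.367 × 10^5 m² × 4.01 m = 1.026 × 10^5 m³
ΔV = 1.026 × 10^5 m³ = 102.6 ML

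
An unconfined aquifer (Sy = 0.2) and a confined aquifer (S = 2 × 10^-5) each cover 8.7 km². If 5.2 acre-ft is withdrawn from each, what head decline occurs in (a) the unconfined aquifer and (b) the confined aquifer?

Δh_u ≈ 0.00369 m; Δh_c ≈ 36.9 m

A = 8.7 km² = 8.7 × 10^6 m²
ΔV = 5.2 acre-ft = 6414 m³
Unconfined: Δh_u = ΔV/(Sy·A) = 6414/(0.2 × 8.7 × 10^6) = 0.003686 m
Confined: Δh_c = ΔV/(S·A) = 6414/(2 × 10^-5 × 8.7 × 10^6) = 36.86 m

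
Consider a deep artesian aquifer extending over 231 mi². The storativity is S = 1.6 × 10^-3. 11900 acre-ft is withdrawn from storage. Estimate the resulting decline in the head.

Δh ≈ 15.3 m

A = 231 mi² = 5.983 × 10^8 m²
ΔV = 11900 acre-ft = 1.468 × 10^7 m³
Δh = ΔV / (S × A) = 1.468 × 10^7 m³ / (0.0016 × 5.983 × 10^8 m²) = 15.33 m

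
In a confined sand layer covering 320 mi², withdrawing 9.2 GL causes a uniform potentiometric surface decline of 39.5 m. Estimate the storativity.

A = 320 mi² = 8.288 × 10^8 m²
ΔV = 9.2 GL = 9.2 × 10^6 m³
S = ΔV / (A × Δh) = 9.2 × 10^6 m³ / (8.288 × 10^8 m² × 39.5 m) = 2.81 × 10^-4

S ≈ 2.8 × 10^-4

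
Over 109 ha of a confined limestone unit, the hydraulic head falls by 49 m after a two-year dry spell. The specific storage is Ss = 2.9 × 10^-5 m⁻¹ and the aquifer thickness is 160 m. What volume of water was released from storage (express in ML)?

ΔV ≈ 248 ML

S = Ss × b = 2.9 × 10^-5 m⁻¹ × 160 m = 4.64 × 10^-3
A = 109 ha = 1.09 × 10^6 m²
ΔV = S × A × Δh = 0.00464 × 1.09 × 10^6 m² × 49 m = 2.478 × 10^5 m³
ΔV = 2.478 × 10^5 m³ = 247.8 ML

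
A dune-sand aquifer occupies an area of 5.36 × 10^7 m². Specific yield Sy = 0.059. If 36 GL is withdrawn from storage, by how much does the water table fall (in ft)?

ΔV = 36 GL = 3.6 × 10^7 m³
Δh = ΔV / (Sy × A) = 3.6 × 10^7 m³ / (0.059 × 5.36 × 10^7 m²) = 11.38 m
Δh = 11.38 m = 37.35 ft

Δh ≈ 37.3 ft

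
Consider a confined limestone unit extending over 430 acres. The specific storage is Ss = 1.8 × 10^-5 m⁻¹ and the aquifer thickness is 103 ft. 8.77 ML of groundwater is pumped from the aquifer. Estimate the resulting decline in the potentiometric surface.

Δh ≈ 8.92 m

b = 103 ft = 31.39 m
S = Ss × b = 1.8 × 10^-5 m⁻¹ × 31.39 m = 5.651 × 10^-4
A = 430 acres = 1.74 × 10^6 m²
ΔV = 8.77 ML = 8770 m³
Δh = ΔV / (S × A) = 8770 m³ / (5.651 × 10^-4 × 1.74 × 10^6 m²) = 8.918 m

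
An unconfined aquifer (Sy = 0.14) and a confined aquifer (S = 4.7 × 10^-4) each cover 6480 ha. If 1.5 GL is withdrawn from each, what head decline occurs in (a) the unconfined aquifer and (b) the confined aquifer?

A = 6480 ha = 6.48 × 10^7 m²
ΔV = 1.5 GL = 1.5 × 10^6 m³
Unconfined: Δh_u = ΔV/(Sy·A) = 1.5 × 10^6/(0.14 × 6.48 × 10^7) = 0.1653 m
Confined: Δh_c = ΔV/(S·A) = 1.5 × 10^6/(4.7 × 10^-4 × 6.48 × 10^7) = 49.25 m

Δh_u ≈ 0.165 m; Δh_c ≈ 49.3 m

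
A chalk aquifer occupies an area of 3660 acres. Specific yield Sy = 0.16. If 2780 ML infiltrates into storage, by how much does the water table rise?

A = 3660 acres = 1.481 × 10^7 m²
ΔV = 2780 ML = 2.78 × 10^6 m³
Δh = ΔV / (Sy × A) = 2.78 × 10^6 m³ / (0.16 × 1.481 × 10^7 m²) = 1.173 m

Δh ≈ 1.17 m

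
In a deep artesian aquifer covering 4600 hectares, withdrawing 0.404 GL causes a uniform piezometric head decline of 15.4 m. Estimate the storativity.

S ≈ 5.7 × 10^-4

A = 4600 hectares = 4.6 × 10^7 m²
ΔV = 0.404 GL = 4.04 × 10^5 m³
S = ΔV / (A × Δh) = 4.04 × 10^5 m³ / (4.6 × 10^7 m² × 15.4 m) = 5.703 × 10^-4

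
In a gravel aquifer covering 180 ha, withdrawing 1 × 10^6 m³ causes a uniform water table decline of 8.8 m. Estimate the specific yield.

Sy ≈ 0.063

A = 180 ha = 1.8 × 10^6 m²
Sy = ΔV / (A × Δh) = 1 × 10^6 m³ / (1.8 × 10^6 m² × 8.8 m) = 0.06313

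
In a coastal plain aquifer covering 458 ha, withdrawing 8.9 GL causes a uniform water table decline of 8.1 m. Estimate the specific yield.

A = 458 ha = 4.58 × 10^6 m²
ΔV = 8.9 GL = 8.9 × 10^6 m³
Sy = ΔV / (A × Δh) = 8.9 × 10^6 m³ / (4.58 × 10^6 m² × 8.1 m) = 0.2399

Sy ≈ 0.24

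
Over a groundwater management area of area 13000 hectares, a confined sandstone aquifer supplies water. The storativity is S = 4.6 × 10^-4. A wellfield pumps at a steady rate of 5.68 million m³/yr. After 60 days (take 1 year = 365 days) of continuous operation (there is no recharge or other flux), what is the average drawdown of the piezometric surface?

A = 13000 hectares = 1.3 × 10^8 m²
Q = 5.68 million m³/yr = 15560 m³/d
ΔV = Q × t = 15560 m³/d × 60 d = 9.337 × 10^5 m³
Δh = ΔV / (S × A) = 9.337 × 10^5 / (4.6 × 10^-4 × 1.3 × 10^8) = 15.61 m

Δh ≈ 15.6 m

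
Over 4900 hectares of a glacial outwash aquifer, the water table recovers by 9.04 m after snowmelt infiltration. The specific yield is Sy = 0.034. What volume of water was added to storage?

A = 4900 hectares = 4.9 × 10^7 m²
ΔV = Sy × A × Δh = 0.034 × 4.9 × 10^7 m² × 9.04 m = 1.506 × 10^7 m³

ΔV ≈ 1.51 × 10^7 m³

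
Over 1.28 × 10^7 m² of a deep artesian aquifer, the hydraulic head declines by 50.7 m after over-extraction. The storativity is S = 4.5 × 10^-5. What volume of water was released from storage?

ΔV ≈ 29200 m³

ΔV = S × A × Δh = 4.5 × 10^-5 × 1.28 × 10^7 m² × 50.7 m = 29200 m³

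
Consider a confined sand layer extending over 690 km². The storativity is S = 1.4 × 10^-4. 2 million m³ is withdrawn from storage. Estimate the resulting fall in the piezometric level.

Δh ≈ 20.7 m

A = 690 km² = 6.9 × 10^8 m²
ΔV = 2 million m³ = 2 × 10^6 m³
Δh = ΔV / (S × A) = 2 × 10^6 m³ / (1.4 × 10^-4 × 6.9 × 10^8 m²) = 20.7 m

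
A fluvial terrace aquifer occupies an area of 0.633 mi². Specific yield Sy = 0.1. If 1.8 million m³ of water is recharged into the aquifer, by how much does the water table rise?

Δh ≈ 11 m

A = 0.633 mi² = 1.639 × 10^6 m²
ΔV = 1.8 million m³ = 1.8 × 10^6 m³
Δh = ΔV / (Sy × A) = 1.8 × 10^6 m³ / (0.1 × 1.639 × 10^6 m²) = 10.98 m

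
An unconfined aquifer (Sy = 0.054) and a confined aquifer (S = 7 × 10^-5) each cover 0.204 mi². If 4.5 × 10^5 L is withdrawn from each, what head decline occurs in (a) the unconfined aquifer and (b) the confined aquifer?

Δh_u ≈ 0.0158 m; Δh_c ≈ 12.2 m

A = 0.204 mi² = 5.284 × 10^5 m²
ΔV = 4.5 × 10^5 L = 450 m³
Unconfined: Δh_u = ΔV/(Sy·A) = 450/(0.054 × 5.284 × 10^5) = 0.01577 m
Confined: Δh_c = ΔV/(S·A) = 450/(7 × 10^-5 × 5.284 × 10^5) = 12.17 m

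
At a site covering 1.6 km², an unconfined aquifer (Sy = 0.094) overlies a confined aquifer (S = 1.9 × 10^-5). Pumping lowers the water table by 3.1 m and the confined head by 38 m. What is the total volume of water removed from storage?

ΔV ≈ 4.67 × 10^5 m³

A = 1.6 km² = 1.6 × 10^6 m²
Unconfined: ΔV_u = Sy × A × Δh_u = 0.094 × 1.6 × 10^6 × 3.1 = 4.662 × 10^5 m³
Confined: ΔV_c = S × A × Δh_c = 1.9 × 10^-5 × 1.6 × 10^6 × 38 = 1155 m³
Total ΔV = 4.662 × 10^5 + 1155 = 4.674 × 10^5 m³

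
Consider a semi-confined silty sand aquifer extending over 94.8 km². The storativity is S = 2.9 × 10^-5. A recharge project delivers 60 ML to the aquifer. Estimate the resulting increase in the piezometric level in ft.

Δh ≈ 71.6 ft

A = 94.8 km² = 9.48 × 10^7 m²
ΔV = 60 ML = 60000 m³
Δh = ΔV / (S × A) = 60000 m³ / (2.9 × 10^-5 × 9.48 × 10^7 m²) = 21.82 m
Δh = 21.82 m = 71.6 ft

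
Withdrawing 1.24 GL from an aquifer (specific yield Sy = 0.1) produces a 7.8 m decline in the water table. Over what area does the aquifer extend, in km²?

ΔV = 1.24 GL = 1.24 × 10^6 m³
A = ΔV / (Sy × Δh) = 1.24 × 10^6 / (0.1 × 7.8) = 1.59 × 10^6 m²
A = 1.59 × 10^6 m² = 1.59 km²

A ≈ 1.59 km²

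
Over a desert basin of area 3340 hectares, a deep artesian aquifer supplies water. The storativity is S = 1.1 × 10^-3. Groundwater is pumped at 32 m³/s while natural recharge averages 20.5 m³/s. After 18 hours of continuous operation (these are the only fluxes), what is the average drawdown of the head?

A = 3340 hectares = 3.34 × 10^7 m²
Net abstraction = 32 − 20.5 = 11.5 m³/s
Q_net = 11.5 m³/s = 9.936 × 10^5 m³/d
t = 18 hours = 0.75 d
ΔV = Q × t = 9.936 × 10^5 m³/d × 0.75 d = 7.452 × 10^5 m³
Δh = ΔV / (S × A) = 7.452 × 10^5 / (0.0011 × 3.34 × 10^7) = 20.28 m

Δh ≈ 20.3 m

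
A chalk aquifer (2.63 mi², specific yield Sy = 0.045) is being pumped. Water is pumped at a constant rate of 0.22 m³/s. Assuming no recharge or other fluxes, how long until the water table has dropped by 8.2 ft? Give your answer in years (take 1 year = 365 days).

A = 2.63 mi² = 6.812 × 10^6 m²
Δh = 8.2 ft = 2.499 m
ΔV = Sy × A × Δh = 0.045 × 6.812 × 10^6 × 2.499 = 7.661 × 10^5 m³
Q = 0.22 m³/s = 19010 m³/d
t = ΔV / Q = 7.661 × 10^5 m³ / 19010 m³/d = 40.3 d
t = 40.3 d ≈ 0.1104 years

t ≈ 0.11 years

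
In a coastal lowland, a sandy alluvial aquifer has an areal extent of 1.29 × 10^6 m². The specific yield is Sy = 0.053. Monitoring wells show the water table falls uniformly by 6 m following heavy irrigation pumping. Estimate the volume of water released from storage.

ΔV = Sy × A × Δh = 0.053 × 1.29 × 10^6 m² × 6 m = 4.102 × 10^5 m³

ΔV ≈ 4.1 × 10^5 m³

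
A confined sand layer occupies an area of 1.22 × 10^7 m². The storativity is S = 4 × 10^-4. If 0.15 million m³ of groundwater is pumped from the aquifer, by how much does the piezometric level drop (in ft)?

ΔV = 0.15 million m³ = 1.5 × 10^5 m³
Δh = ΔV / (S × A) = 1.5 × 10^5 m³ / (4 × 10^-4 × 1.22 × 10^7 m²) = 30.74 m
Δh = 30.74 m = 100.8 ft

Δh ≈ 101 ft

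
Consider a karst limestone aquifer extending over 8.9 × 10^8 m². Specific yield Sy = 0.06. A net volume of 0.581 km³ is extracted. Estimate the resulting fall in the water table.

ΔV = 0.581 km³ = 5.81 × 10^8 m³
Δh = ΔV / (Sy × A) = 5.81 × 10^8 m³ / (0.06 × 8.9 × 10^8 m²) = 10.88 m

Δh ≈ 10.9 m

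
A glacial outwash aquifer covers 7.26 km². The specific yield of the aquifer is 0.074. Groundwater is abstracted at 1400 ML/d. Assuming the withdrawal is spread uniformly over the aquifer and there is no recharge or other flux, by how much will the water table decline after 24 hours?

Δh ≈ 2.61 m

A = 7.26 km² = 7.26 × 10^6 m²
Q = 1400 ML/d = 1.4 × 10^6 m³/d
t = 24 hours = 1 d
ΔV = Q × t = 1.4 × 10^6 m³/d × 1 d = 1.4 × 10^6 m³
Δh = ΔV / (Sy × A) = 1.4 × 10^6 / (0.074 × 7.26 × 10^6) = 2.606 m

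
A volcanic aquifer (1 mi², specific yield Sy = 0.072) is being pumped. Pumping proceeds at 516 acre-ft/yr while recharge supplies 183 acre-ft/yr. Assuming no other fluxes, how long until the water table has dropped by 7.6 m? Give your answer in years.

A = 1 mi² = 2.59 × 10^6 m²
ΔV = Sy × A × Δh = 0.072 × 2.59 × 10^6 × 7.6 = 1.417 × 10^6 m³
Net withdrawal = 516 − 183 = 333 acre-ft/yr = 1125 m³/d
t = ΔV / Q = 1.417 × 10^6 m³ / 1125 m³/d = 1259 d
t = 1259 d ≈ 3.45 years

t ≈ 3.45 years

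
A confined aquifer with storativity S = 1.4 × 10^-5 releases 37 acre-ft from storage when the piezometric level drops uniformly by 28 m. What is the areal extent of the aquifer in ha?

ΔV = 37 acre-ft = 45640 m³
A = ΔV / (S × Δh) = 45640 / (1.4 × 10^-5 × 28) = 1.164 × 10^8 m²
A = 1.164 × 10^8 m² = 11640 ha

A ≈ 11600 ha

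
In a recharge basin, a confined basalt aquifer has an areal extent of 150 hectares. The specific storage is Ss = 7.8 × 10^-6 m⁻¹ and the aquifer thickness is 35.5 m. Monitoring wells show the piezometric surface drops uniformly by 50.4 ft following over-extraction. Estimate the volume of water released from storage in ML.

ΔV ≈ 6.38 ML

S = Ss × b = 7.8 × 10^-6 m⁻¹ × 35.5 m = 2.769 × 10^-4
A = 150 hectares = 1.5 × 10^6 m²
Δh = 50.4 ft = 15.36 m
ΔV = S × A × Δh = 2.769 × 10^-4 × 1.5 × 10^6 m² × 15.36 m = 6381 m³
ΔV = 6381 m³ = 6.381 ML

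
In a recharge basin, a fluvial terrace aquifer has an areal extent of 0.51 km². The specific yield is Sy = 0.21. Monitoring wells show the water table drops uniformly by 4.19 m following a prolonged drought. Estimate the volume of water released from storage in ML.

A = 0.51 km² = 5.1 × 10^5 m²
ΔV = Sy × A × Δh = 0.21 × 5.1 × 10^5 m² × 4.19 m = 4.487 × 10^5 m³
ΔV = 4.487 × 10^5 m³ = 448.7 ML

ΔV ≈ 449 ML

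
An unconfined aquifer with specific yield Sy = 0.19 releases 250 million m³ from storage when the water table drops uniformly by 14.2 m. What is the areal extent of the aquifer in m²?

A ≈ 9.27 × 10^7 m²

ΔV = 250 million m³ = 2.5 × 10^8 m³
A = ΔV / (Sy × Δh) = 2.5 × 10^8 / (0.19 × 14.2) = 9.266 × 10^7 m²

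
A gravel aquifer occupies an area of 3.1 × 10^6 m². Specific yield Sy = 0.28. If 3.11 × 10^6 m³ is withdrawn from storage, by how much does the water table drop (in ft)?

Δh = ΔV / (Sy × A) = 3.11 × 10^6 m³ / (0.28 × 3.1 × 10^6 m²) = 3.583 m
Δh = 3.583 m = 11.76 ft

Δh ≈ 11.8 ft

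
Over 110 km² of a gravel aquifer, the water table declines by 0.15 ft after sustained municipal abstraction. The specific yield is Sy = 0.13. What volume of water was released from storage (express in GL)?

A = 110 km² = 1.1 × 10^8 m²
Δh = 0.15 ft = 0.04572 m
ΔV = Sy × A × Δh = 0.13 × 1.1 × 10^8 m² × 0.04572 m = 6.538 × 10^5 m³
ΔV = 6.538 × 10^5 m³ = 0.6538 GL

ΔV ≈ 0.654 GL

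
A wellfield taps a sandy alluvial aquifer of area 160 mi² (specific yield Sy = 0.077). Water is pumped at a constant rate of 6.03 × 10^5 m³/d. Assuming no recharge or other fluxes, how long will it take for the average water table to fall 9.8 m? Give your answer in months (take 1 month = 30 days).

A = 160 mi² = 4.144 × 10^8 m²
ΔV = Sy × A × Δh = 0.077 × 4.144 × 10^8 × 9.8 = 3.127 × 10^8 m³
t = ΔV / Q = 3.127 × 10^8 m³ / 6.03 × 10^5 m³/d = 518.6 d
t = 518.6 d ≈ 17.29 months

t ≈ 17.3 months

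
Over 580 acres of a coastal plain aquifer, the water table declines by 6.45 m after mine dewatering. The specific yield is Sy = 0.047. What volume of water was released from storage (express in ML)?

A = 580 acres = 2.347 × 10^6 m²
ΔV = Sy × A × Δh = 0.047 × 2.347 × 10^6 m² × 6.45 m = 7.115 × 10^5 m³
ΔV = 7.115 × 10^5 m³ = 711.5 ML

ΔV ≈ 712 ML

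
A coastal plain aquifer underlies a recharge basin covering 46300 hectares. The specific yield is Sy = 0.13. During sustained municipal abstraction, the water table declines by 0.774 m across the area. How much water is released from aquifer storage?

A = 46300 hectares = 4.63 × 10^8 m²
ΔV = Sy × A × Δh = 0.13 × 4.63 × 10^8 m² × 0.774 m = 4.659 × 10^7 m³

ΔV ≈ 4.66 × 10^7 m³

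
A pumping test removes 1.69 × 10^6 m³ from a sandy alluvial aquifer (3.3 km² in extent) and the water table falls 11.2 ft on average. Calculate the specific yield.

Sy ≈ 0.15

A = 3.3 km² = 3.3 × 10^6 m²
Δh = 11.2 ft = 3.414 m
Sy = ΔV / (A × Δh) = 1.69 × 10^6 m³ / (3.3 × 10^6 m² × 3.414 m) = 0.15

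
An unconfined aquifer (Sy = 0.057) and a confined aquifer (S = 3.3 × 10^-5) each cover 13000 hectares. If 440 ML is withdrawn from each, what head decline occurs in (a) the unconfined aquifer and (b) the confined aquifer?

Δh_u ≈ 0.0594 m; Δh_c ≈ 103 m

A = 13000 hectares = 1.3 × 10^8 m²
ΔV = 440 ML = 4.4 × 10^5 m³
Unconfined: Δh_u = ΔV/(Sy·A) = 4.4 × 10^5/(0.057 × 1.3 × 10^8) = 0.05938 m
Confined: Δh_c = ΔV/(S·A) = 4.4 × 10^5/(3.3 × 10^-5 × 1.3 × 10^8) = 102.6 m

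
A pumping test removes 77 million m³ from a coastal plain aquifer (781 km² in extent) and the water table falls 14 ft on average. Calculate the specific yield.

Sy ≈ 0.023

A = 781 km² = 7.81 × 10^8 m²
Δh = 14 ft = 4.267 m
ΔV = 77 million m³ = 7.7 × 10^7 m³
Sy = ΔV / (A × Δh) = 7.7 × 10^7 m³ / (7.81 × 10^8 m² × 4.267 m) = 0.0231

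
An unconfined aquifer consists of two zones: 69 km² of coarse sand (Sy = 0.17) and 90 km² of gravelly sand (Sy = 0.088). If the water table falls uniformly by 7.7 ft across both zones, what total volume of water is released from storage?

A₁ = 69 km² = 6.9 × 10^7 m²; A₂ = 90 km² = 9 × 10^7 m²
Δh = 7.7 ft = 2.347 m
ΔV₁ = 0.17 × 6.9 × 10^7 × 2.347 = 2.753 × 10^7 m³
ΔV₂ = 0.088 × 9 × 10^7 × 2.347 = 1.859 × 10^7 m³
ΔV = ΔV₁ + ΔV₂ = 4.612 × 10^7 m³

ΔV ≈ 4.61 × 10^7 m³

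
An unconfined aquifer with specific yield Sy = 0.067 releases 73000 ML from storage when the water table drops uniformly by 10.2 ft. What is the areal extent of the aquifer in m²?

Δh = 10.2 ft = 3.109 m
ΔV = 73000 ML = 7.3 × 10^7 m³
A = ΔV / (Sy × Δh) = 7.3 × 10^7 / (0.067 × 3.109) = 3.505 × 10^8 m²

A ≈ 3.5 × 10^8 m²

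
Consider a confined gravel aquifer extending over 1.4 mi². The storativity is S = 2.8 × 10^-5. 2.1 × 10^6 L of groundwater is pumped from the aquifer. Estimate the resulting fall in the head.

A = 1.4 mi² = 3.626 × 10^6 m²
ΔV = 2.1 × 10^6 L = 2100 m³
Δh = ΔV / (S × A) = 2100 m³ / (2.8 × 10^-5 × 3.626 × 10^6 m²) = 20.68 m

Δh ≈ 20.7 m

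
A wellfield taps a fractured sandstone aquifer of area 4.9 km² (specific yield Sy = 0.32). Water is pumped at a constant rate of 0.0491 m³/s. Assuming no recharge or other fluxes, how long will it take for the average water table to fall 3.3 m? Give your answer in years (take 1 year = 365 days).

A = 4.9 km² = 4.9 × 10^6 m²
ΔV = Sy × A × Δh = 0.32 × 4.9 × 10^6 × 3.3 = 5.174 × 10^6 m³
Q = 0.0491 m³/s = 4242 m³/d
t = ΔV / Q = 5.174 × 10^6 m³ / 4242 m³/d = 1220 d
t = 1220 d ≈ 3.342 years

t ≈ 3.34 years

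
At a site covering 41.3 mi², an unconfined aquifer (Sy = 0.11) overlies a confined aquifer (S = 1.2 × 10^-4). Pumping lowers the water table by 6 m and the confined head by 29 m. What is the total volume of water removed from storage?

A = 41.3 mi² = 1.07 × 10^8 m²
Unconfined: ΔV_u = Sy × A × Δh_u = 0.11 × 1.07 × 10^8 × 6 = 7.06 × 10^7 m³
Confined: ΔV_c = S × A × Δh_c = 1.2 × 10^-4 × 1.07 × 10^8 × 29 = 3.722 × 10^5 m³
Total ΔV = 7.06 × 10^7 + 3.722 × 10^5 = 7.097 × 10^7 m³

ΔV ≈ 7.1 × 10^7 m³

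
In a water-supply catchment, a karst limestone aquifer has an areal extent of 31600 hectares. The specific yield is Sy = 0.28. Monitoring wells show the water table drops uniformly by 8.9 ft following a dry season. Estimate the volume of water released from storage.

A = 31600 hectares = 3.16 × 10^8 m²
Δh = 8.9 ft = 2.713 m
ΔV = Sy × A × Δh = 0.28 × 3.16 × 10^8 m² × 2.713 m = 2.4 × 10^8 m³

ΔV ≈ 2.4 × 10^8 m³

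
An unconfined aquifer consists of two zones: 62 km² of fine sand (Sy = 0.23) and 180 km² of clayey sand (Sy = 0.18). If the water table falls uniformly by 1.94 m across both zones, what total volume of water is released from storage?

A₁ = 62 km² = 6.2 × 10^7 m²; A₂ = 180 km² = 1.8 × 10^8 m²
ΔV₁ = 0.23 × 6.2 × 10^7 × 1.94 = 2.766 × 10^7 m³
ΔV₂ = 0.18 × 1.8 × 10^8 × 1.94 = 6.286 × 10^7 m³
ΔV = ΔV₁ + ΔV₂ = 9.052 × 10^7 m³

ΔV ≈ 9.05 × 10^7 m³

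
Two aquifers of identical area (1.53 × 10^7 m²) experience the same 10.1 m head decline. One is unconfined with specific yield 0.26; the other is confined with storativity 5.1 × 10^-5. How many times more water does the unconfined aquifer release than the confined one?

Unconfined: ΔV_u = Sy × A × Δh = 0.26 × 1.53 × 10^7 × 10.1 = 4.018 × 10^7 m³
Confined: ΔV_c = S × A × Δh = 5.1 × 10^-5 × 1.53 × 10^7 × 10.1 = 7881 m³
Ratio = ΔV_u / ΔV_c = Sy / S = 0.26 / 5.1 × 10^-5 = 5098

ΔV_u / ΔV_c ≈ 5100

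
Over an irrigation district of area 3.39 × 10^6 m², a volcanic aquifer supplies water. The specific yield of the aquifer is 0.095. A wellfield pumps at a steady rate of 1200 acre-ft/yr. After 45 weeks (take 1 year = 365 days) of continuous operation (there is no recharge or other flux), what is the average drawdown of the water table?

Δh ≈ 3.97 m

Q = 1200 acre-ft/yr = 4055 m³/d
t = 45 weeks = 315 d
ΔV = Q × t = 4055 m³/d × 315 d = 1.277 × 10^6 m³
Δh = ΔV / (Sy × A) = 1.277 × 10^6 / (0.095 × 3.39 × 10^6) = 3.967 m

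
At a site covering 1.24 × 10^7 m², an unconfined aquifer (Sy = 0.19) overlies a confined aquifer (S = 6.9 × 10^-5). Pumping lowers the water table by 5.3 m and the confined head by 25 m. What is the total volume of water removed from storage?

ΔV ≈ 1.25 × 10^7 m³

Unconfined: ΔV_u = Sy × A × Δh_u = 0.19 × 1.24 × 10^7 × 5.3 = 1.249 × 10^7 m³
Confined: ΔV_c = S × A × Δh_c = 6.9 × 10^-5 × 1.24 × 10^7 × 25 = 21390 m³
Total ΔV = 1.249 × 10^7 + 21390 = 1.251 × 10^7 m³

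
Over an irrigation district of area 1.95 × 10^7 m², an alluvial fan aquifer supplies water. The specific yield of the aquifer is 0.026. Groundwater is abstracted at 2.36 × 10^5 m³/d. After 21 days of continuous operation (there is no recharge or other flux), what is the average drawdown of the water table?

ΔV = Q × t = 2.36 × 10^5 m³/d × 21 d = 4.956 × 10^6 m³
Δh = ΔV / (Sy × A) = 4.956 × 10^6 / (0.026 × 1.95 × 10^7) = 9.775 m

Δh ≈ 9.78 m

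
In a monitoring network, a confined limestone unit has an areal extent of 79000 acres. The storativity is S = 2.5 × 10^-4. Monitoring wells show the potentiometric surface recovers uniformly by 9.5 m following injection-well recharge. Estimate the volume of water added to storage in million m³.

A = 79000 acres = 3.197 × 10^8 m²
ΔV = S × A × Δh = 2.5 × 10^-4 × 3.197 × 10^8 m² × 9.5 m = 7.593 × 10^5 m³
ΔV = 7.593 × 10^5 m³ = 0.7593 million m³

ΔV ≈ 0.759 million m³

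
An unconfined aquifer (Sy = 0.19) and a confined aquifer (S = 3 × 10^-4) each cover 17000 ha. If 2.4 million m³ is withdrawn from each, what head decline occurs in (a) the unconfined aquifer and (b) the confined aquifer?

Δh_u ≈ 0.0743 m; Δh_c ≈ 47.1 m

A = 17000 ha = 1.7 × 10^8 m²
ΔV = 2.4 million m³ = 2.4 × 10^6 m³
Unconfined: Δh_u = ΔV/(Sy·A) = 2.4 × 10^6/(0.19 × 1.7 × 10^8) = 0.0743 m
Confined: Δh_c = ΔV/(S·A) = 2.4 × 10^6/(3 × 10^-4 × 1.7 × 10^8) = 47.06 m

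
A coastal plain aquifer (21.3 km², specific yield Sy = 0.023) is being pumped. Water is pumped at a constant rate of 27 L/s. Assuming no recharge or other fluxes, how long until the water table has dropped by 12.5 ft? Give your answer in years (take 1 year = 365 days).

t ≈ 2.19 years

A = 21.3 km² = 2.13 × 10^7 m²
Δh = 12.5 ft = 3.81 m
ΔV = Sy × A × Δh = 0.023 × 2.13 × 10^7 × 3.81 = 1.867 × 10^6 m³
Q = 27 L/s = 2333 m³/d
t = ΔV / Q = 1.867 × 10^6 m³ / 2333 m³/d = 800.1 d
t = 800.1 d ≈ 2.192 years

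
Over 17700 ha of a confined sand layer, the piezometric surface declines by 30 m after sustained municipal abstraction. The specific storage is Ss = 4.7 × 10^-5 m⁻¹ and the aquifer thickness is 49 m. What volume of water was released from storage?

S = Ss × b = 4.7 × 10^-5 m⁻¹ × 49 m = 2.303 × 10^-3
A = 17700 ha = 1.77 × 10^8 m²
ΔV = S × A × Δh = 0.002303 × 1.77 × 10^8 m² × 30 m = 1.223 × 10^7 m³

ΔV ≈ 1.22 × 10^7 m³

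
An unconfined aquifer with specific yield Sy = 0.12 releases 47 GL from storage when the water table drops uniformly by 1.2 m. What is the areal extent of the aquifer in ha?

ΔV = 47 GL = 4.7 × 10^7 m³
A = ΔV / (Sy × Δh) = 4.7 × 10^7 / (0.12 × 1.2) = 3.264 × 10^8 m²
A = 3.264 × 10^8 m² = 32640 ha

A ≈ 32600 ha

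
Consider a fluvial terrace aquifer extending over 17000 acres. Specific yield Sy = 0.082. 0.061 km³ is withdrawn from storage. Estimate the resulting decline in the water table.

A = 17000 acres = 6.88 × 10^7 m²
ΔV = 0.061 km³ = 6.1 × 10^7 m³
Δh = ΔV / (Sy × A) = 6.1 × 10^7 m³ / (0.082 × 6.88 × 10^7 m²) = 10.81 m

Δh ≈ 10.8 m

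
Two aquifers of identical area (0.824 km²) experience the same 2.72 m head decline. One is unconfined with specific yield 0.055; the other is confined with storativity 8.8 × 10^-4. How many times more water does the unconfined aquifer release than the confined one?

ΔV_u / ΔV_c ≈ 62.5

A = 0.824 km² = 8.24 × 10^5 m²
Unconfined: ΔV_u = Sy × A × Δh = 0.055 × 8.24 × 10^5 × 2.72 = 1.233 × 10^5 m³
Confined: ΔV_c = S × A × Δh = 8.8 × 10^-4 × 8.24 × 10^5 × 2.72 = 1972 m³
Ratio = ΔV_u / ΔV_c = Sy / S = 0.055 / 8.8 × 10^-4 = 62.5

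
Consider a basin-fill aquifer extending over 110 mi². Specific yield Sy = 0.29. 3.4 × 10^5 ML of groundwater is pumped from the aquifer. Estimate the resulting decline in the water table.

A = 110 mi² = 2.849 × 10^8 m²
ΔV = 3.4 × 10^5 ML = 3.4 × 10^8 m³
Δh = ΔV / (Sy × A) = 3.4 × 10^8 m³ / (0.29 × 2.849 × 10^8 m²) = 4.115 m

Δh ≈ 4.12 m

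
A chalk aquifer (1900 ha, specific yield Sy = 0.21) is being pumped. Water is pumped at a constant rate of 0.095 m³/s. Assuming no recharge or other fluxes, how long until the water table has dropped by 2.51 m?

t ≈ 1220 days

A = 1900 ha = 1.9 × 10^7 m²
ΔV = Sy × A × Δh = 0.21 × 1.9 × 10^7 × 2.51 = 1.001 × 10^7 m³
Q = 0.095 m³/s = 8208 m³/d
t = ΔV / Q = 1.001 × 10^7 m³ / 8208 m³/d = 1220 d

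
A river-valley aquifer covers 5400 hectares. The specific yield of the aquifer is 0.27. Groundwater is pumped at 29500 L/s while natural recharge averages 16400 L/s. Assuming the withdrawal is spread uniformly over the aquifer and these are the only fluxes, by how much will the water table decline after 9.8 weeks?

A = 5400 hectares = 5.4 × 10^7 m²
Net abstraction = 29500 − 16400 = 13100 L/s
Q_net = 13100 L/s = 1.132 × 10^6 m³/d
t = 9.8 weeks = 68.6 d
ΔV = Q × t = 1.132 × 10^6 m³/d × 68.6 d = 7.764 × 10^7 m³
Δh = ΔV / (Sy × A) = 7.764 × 10^7 / (0.27 × 5.4 × 10^7) = 5.325 m

Δh ≈ 5.33 m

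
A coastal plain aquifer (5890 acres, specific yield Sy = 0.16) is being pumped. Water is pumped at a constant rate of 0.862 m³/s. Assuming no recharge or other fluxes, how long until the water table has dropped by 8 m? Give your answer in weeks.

A = 5890 acres = 2.384 × 10^7 m²
ΔV = Sy × A × Δh = 0.16 × 2.384 × 10^7 × 8 = 3.051 × 10^7 m³
Q = 0.862 m³/s = 74480 m³/d
t = ΔV / Q = 3.051 × 10^7 m³ / 74480 m³/d = 409.7 d
t = 409.7 d ≈ 58.52 weeks

t ≈ 58.5 weeks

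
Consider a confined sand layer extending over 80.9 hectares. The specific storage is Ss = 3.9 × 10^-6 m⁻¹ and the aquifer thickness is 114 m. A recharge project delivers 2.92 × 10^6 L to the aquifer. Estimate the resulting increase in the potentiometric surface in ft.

Δh ≈ 26.6 ft

S = Ss × b = 3.9 × 10^-6 m⁻¹ × 114 m = 4.446 × 10^-4
A = 80.9 hectares = 8.09 × 10^5 m²
ΔV = 2.92 × 10^6 L = 2920 m³
Δh = ΔV / (S × A) = 2920 m³ / (4.446 × 10^-4 × 8.09 × 10^5 m²) = 8.118 m
Δh = 8.118 m = 26.63 ft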